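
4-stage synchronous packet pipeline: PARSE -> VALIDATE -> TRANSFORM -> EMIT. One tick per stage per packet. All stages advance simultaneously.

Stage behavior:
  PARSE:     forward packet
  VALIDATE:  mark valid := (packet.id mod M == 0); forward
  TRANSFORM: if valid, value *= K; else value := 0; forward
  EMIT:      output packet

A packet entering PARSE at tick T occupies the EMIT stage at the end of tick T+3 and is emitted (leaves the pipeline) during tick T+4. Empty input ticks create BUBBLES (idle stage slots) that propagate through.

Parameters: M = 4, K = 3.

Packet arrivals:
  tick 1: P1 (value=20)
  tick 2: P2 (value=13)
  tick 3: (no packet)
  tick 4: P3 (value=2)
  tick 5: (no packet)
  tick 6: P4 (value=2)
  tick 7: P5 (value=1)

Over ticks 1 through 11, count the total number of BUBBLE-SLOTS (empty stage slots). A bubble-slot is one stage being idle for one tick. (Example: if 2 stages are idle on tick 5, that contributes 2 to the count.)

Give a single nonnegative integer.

Tick 1: [PARSE:P1(v=20,ok=F), VALIDATE:-, TRANSFORM:-, EMIT:-] out:-; bubbles=3
Tick 2: [PARSE:P2(v=13,ok=F), VALIDATE:P1(v=20,ok=F), TRANSFORM:-, EMIT:-] out:-; bubbles=2
Tick 3: [PARSE:-, VALIDATE:P2(v=13,ok=F), TRANSFORM:P1(v=0,ok=F), EMIT:-] out:-; bubbles=2
Tick 4: [PARSE:P3(v=2,ok=F), VALIDATE:-, TRANSFORM:P2(v=0,ok=F), EMIT:P1(v=0,ok=F)] out:-; bubbles=1
Tick 5: [PARSE:-, VALIDATE:P3(v=2,ok=F), TRANSFORM:-, EMIT:P2(v=0,ok=F)] out:P1(v=0); bubbles=2
Tick 6: [PARSE:P4(v=2,ok=F), VALIDATE:-, TRANSFORM:P3(v=0,ok=F), EMIT:-] out:P2(v=0); bubbles=2
Tick 7: [PARSE:P5(v=1,ok=F), VALIDATE:P4(v=2,ok=T), TRANSFORM:-, EMIT:P3(v=0,ok=F)] out:-; bubbles=1
Tick 8: [PARSE:-, VALIDATE:P5(v=1,ok=F), TRANSFORM:P4(v=6,ok=T), EMIT:-] out:P3(v=0); bubbles=2
Tick 9: [PARSE:-, VALIDATE:-, TRANSFORM:P5(v=0,ok=F), EMIT:P4(v=6,ok=T)] out:-; bubbles=2
Tick 10: [PARSE:-, VALIDATE:-, TRANSFORM:-, EMIT:P5(v=0,ok=F)] out:P4(v=6); bubbles=3
Tick 11: [PARSE:-, VALIDATE:-, TRANSFORM:-, EMIT:-] out:P5(v=0); bubbles=4
Total bubble-slots: 24

Answer: 24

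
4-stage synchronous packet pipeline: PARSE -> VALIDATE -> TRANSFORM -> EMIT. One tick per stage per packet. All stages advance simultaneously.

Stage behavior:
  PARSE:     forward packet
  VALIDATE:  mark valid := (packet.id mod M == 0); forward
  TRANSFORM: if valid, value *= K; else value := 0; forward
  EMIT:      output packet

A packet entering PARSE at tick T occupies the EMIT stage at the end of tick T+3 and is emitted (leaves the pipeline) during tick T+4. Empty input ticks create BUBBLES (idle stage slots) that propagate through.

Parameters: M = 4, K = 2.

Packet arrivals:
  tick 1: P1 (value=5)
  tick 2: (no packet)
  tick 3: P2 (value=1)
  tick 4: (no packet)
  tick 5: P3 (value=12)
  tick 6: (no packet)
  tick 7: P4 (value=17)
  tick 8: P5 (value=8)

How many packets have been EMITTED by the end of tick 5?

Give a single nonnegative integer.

Answer: 1

Derivation:
Tick 1: [PARSE:P1(v=5,ok=F), VALIDATE:-, TRANSFORM:-, EMIT:-] out:-; in:P1
Tick 2: [PARSE:-, VALIDATE:P1(v=5,ok=F), TRANSFORM:-, EMIT:-] out:-; in:-
Tick 3: [PARSE:P2(v=1,ok=F), VALIDATE:-, TRANSFORM:P1(v=0,ok=F), EMIT:-] out:-; in:P2
Tick 4: [PARSE:-, VALIDATE:P2(v=1,ok=F), TRANSFORM:-, EMIT:P1(v=0,ok=F)] out:-; in:-
Tick 5: [PARSE:P3(v=12,ok=F), VALIDATE:-, TRANSFORM:P2(v=0,ok=F), EMIT:-] out:P1(v=0); in:P3
Emitted by tick 5: ['P1']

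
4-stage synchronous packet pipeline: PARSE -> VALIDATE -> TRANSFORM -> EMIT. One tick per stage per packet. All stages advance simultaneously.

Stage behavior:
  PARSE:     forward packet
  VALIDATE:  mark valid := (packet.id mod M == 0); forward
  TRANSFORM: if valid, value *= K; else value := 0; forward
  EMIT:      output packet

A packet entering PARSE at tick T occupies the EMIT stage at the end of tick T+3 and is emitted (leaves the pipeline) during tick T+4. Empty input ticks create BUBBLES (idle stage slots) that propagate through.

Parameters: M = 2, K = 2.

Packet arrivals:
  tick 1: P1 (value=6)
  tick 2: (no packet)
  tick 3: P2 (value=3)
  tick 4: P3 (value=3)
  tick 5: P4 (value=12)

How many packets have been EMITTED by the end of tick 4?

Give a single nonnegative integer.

Tick 1: [PARSE:P1(v=6,ok=F), VALIDATE:-, TRANSFORM:-, EMIT:-] out:-; in:P1
Tick 2: [PARSE:-, VALIDATE:P1(v=6,ok=F), TRANSFORM:-, EMIT:-] out:-; in:-
Tick 3: [PARSE:P2(v=3,ok=F), VALIDATE:-, TRANSFORM:P1(v=0,ok=F), EMIT:-] out:-; in:P2
Tick 4: [PARSE:P3(v=3,ok=F), VALIDATE:P2(v=3,ok=T), TRANSFORM:-, EMIT:P1(v=0,ok=F)] out:-; in:P3
Emitted by tick 4: []

Answer: 0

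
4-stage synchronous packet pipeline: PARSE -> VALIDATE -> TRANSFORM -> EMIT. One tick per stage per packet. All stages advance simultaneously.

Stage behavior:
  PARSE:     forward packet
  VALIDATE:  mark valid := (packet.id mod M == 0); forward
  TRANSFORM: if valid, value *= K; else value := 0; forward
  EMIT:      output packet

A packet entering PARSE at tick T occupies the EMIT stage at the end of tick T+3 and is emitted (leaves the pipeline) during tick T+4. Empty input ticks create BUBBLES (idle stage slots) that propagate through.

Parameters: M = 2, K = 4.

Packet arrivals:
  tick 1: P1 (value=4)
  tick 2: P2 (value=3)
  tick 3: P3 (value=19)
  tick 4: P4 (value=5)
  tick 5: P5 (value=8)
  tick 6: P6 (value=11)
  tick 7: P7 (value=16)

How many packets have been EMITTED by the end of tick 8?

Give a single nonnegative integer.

Answer: 4

Derivation:
Tick 1: [PARSE:P1(v=4,ok=F), VALIDATE:-, TRANSFORM:-, EMIT:-] out:-; in:P1
Tick 2: [PARSE:P2(v=3,ok=F), VALIDATE:P1(v=4,ok=F), TRANSFORM:-, EMIT:-] out:-; in:P2
Tick 3: [PARSE:P3(v=19,ok=F), VALIDATE:P2(v=3,ok=T), TRANSFORM:P1(v=0,ok=F), EMIT:-] out:-; in:P3
Tick 4: [PARSE:P4(v=5,ok=F), VALIDATE:P3(v=19,ok=F), TRANSFORM:P2(v=12,ok=T), EMIT:P1(v=0,ok=F)] out:-; in:P4
Tick 5: [PARSE:P5(v=8,ok=F), VALIDATE:P4(v=5,ok=T), TRANSFORM:P3(v=0,ok=F), EMIT:P2(v=12,ok=T)] out:P1(v=0); in:P5
Tick 6: [PARSE:P6(v=11,ok=F), VALIDATE:P5(v=8,ok=F), TRANSFORM:P4(v=20,ok=T), EMIT:P3(v=0,ok=F)] out:P2(v=12); in:P6
Tick 7: [PARSE:P7(v=16,ok=F), VALIDATE:P6(v=11,ok=T), TRANSFORM:P5(v=0,ok=F), EMIT:P4(v=20,ok=T)] out:P3(v=0); in:P7
Tick 8: [PARSE:-, VALIDATE:P7(v=16,ok=F), TRANSFORM:P6(v=44,ok=T), EMIT:P5(v=0,ok=F)] out:P4(v=20); in:-
Emitted by tick 8: ['P1', 'P2', 'P3', 'P4']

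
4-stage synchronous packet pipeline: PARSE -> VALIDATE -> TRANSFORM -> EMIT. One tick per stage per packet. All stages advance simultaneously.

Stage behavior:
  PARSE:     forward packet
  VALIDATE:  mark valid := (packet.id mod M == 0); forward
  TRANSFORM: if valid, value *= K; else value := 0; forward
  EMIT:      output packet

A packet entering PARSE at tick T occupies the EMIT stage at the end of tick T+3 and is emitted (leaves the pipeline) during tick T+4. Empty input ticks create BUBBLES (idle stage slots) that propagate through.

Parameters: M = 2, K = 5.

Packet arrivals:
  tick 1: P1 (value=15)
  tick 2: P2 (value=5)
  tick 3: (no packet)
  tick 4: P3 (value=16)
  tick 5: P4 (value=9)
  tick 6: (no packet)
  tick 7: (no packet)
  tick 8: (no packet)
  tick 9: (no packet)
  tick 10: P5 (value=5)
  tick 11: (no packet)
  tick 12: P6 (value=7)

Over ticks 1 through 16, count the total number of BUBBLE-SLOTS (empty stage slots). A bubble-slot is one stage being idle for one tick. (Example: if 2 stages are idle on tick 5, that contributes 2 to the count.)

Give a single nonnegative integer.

Tick 1: [PARSE:P1(v=15,ok=F), VALIDATE:-, TRANSFORM:-, EMIT:-] out:-; bubbles=3
Tick 2: [PARSE:P2(v=5,ok=F), VALIDATE:P1(v=15,ok=F), TRANSFORM:-, EMIT:-] out:-; bubbles=2
Tick 3: [PARSE:-, VALIDATE:P2(v=5,ok=T), TRANSFORM:P1(v=0,ok=F), EMIT:-] out:-; bubbles=2
Tick 4: [PARSE:P3(v=16,ok=F), VALIDATE:-, TRANSFORM:P2(v=25,ok=T), EMIT:P1(v=0,ok=F)] out:-; bubbles=1
Tick 5: [PARSE:P4(v=9,ok=F), VALIDATE:P3(v=16,ok=F), TRANSFORM:-, EMIT:P2(v=25,ok=T)] out:P1(v=0); bubbles=1
Tick 6: [PARSE:-, VALIDATE:P4(v=9,ok=T), TRANSFORM:P3(v=0,ok=F), EMIT:-] out:P2(v=25); bubbles=2
Tick 7: [PARSE:-, VALIDATE:-, TRANSFORM:P4(v=45,ok=T), EMIT:P3(v=0,ok=F)] out:-; bubbles=2
Tick 8: [PARSE:-, VALIDATE:-, TRANSFORM:-, EMIT:P4(v=45,ok=T)] out:P3(v=0); bubbles=3
Tick 9: [PARSE:-, VALIDATE:-, TRANSFORM:-, EMIT:-] out:P4(v=45); bubbles=4
Tick 10: [PARSE:P5(v=5,ok=F), VALIDATE:-, TRANSFORM:-, EMIT:-] out:-; bubbles=3
Tick 11: [PARSE:-, VALIDATE:P5(v=5,ok=F), TRANSFORM:-, EMIT:-] out:-; bubbles=3
Tick 12: [PARSE:P6(v=7,ok=F), VALIDATE:-, TRANSFORM:P5(v=0,ok=F), EMIT:-] out:-; bubbles=2
Tick 13: [PARSE:-, VALIDATE:P6(v=7,ok=T), TRANSFORM:-, EMIT:P5(v=0,ok=F)] out:-; bubbles=2
Tick 14: [PARSE:-, VALIDATE:-, TRANSFORM:P6(v=35,ok=T), EMIT:-] out:P5(v=0); bubbles=3
Tick 15: [PARSE:-, VALIDATE:-, TRANSFORM:-, EMIT:P6(v=35,ok=T)] out:-; bubbles=3
Tick 16: [PARSE:-, VALIDATE:-, TRANSFORM:-, EMIT:-] out:P6(v=35); bubbles=4
Total bubble-slots: 40

Answer: 40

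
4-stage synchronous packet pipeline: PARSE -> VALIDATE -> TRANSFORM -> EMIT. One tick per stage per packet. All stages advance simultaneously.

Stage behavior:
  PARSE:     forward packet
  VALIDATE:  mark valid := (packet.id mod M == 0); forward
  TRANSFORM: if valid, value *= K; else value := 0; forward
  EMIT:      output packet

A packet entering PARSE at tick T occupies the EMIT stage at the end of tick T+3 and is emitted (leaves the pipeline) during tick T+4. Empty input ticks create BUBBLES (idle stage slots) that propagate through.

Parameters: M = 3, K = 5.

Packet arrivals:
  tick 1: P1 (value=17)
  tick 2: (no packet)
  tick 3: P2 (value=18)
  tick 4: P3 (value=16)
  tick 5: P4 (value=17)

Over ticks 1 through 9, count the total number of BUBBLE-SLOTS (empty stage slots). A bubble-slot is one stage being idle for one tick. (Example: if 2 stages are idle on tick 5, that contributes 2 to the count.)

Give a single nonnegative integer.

Tick 1: [PARSE:P1(v=17,ok=F), VALIDATE:-, TRANSFORM:-, EMIT:-] out:-; bubbles=3
Tick 2: [PARSE:-, VALIDATE:P1(v=17,ok=F), TRANSFORM:-, EMIT:-] out:-; bubbles=3
Tick 3: [PARSE:P2(v=18,ok=F), VALIDATE:-, TRANSFORM:P1(v=0,ok=F), EMIT:-] out:-; bubbles=2
Tick 4: [PARSE:P3(v=16,ok=F), VALIDATE:P2(v=18,ok=F), TRANSFORM:-, EMIT:P1(v=0,ok=F)] out:-; bubbles=1
Tick 5: [PARSE:P4(v=17,ok=F), VALIDATE:P3(v=16,ok=T), TRANSFORM:P2(v=0,ok=F), EMIT:-] out:P1(v=0); bubbles=1
Tick 6: [PARSE:-, VALIDATE:P4(v=17,ok=F), TRANSFORM:P3(v=80,ok=T), EMIT:P2(v=0,ok=F)] out:-; bubbles=1
Tick 7: [PARSE:-, VALIDATE:-, TRANSFORM:P4(v=0,ok=F), EMIT:P3(v=80,ok=T)] out:P2(v=0); bubbles=2
Tick 8: [PARSE:-, VALIDATE:-, TRANSFORM:-, EMIT:P4(v=0,ok=F)] out:P3(v=80); bubbles=3
Tick 9: [PARSE:-, VALIDATE:-, TRANSFORM:-, EMIT:-] out:P4(v=0); bubbles=4
Total bubble-slots: 20

Answer: 20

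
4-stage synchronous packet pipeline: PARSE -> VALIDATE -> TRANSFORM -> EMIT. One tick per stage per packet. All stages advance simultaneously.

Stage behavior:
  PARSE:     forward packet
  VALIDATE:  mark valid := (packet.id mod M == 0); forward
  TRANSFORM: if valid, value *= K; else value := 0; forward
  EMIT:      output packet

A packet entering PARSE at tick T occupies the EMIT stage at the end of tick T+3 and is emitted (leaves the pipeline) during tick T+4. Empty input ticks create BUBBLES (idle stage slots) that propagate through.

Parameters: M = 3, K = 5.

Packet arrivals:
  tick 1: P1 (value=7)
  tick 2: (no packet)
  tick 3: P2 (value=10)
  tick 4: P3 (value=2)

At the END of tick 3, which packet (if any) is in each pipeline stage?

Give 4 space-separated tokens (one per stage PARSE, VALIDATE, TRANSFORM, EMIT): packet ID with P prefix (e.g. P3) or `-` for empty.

Answer: P2 - P1 -

Derivation:
Tick 1: [PARSE:P1(v=7,ok=F), VALIDATE:-, TRANSFORM:-, EMIT:-] out:-; in:P1
Tick 2: [PARSE:-, VALIDATE:P1(v=7,ok=F), TRANSFORM:-, EMIT:-] out:-; in:-
Tick 3: [PARSE:P2(v=10,ok=F), VALIDATE:-, TRANSFORM:P1(v=0,ok=F), EMIT:-] out:-; in:P2
At end of tick 3: ['P2', '-', 'P1', '-']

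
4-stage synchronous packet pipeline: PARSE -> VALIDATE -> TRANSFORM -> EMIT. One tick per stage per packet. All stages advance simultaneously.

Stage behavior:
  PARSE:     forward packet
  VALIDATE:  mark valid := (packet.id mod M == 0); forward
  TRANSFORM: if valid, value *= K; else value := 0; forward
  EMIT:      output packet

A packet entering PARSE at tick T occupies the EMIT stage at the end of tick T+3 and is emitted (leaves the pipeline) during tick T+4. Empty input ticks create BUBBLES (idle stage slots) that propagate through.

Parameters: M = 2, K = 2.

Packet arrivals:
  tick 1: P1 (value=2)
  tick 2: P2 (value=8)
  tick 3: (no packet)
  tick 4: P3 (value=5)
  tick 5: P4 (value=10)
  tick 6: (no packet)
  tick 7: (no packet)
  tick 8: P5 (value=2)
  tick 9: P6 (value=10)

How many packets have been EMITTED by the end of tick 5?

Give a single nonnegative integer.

Answer: 1

Derivation:
Tick 1: [PARSE:P1(v=2,ok=F), VALIDATE:-, TRANSFORM:-, EMIT:-] out:-; in:P1
Tick 2: [PARSE:P2(v=8,ok=F), VALIDATE:P1(v=2,ok=F), TRANSFORM:-, EMIT:-] out:-; in:P2
Tick 3: [PARSE:-, VALIDATE:P2(v=8,ok=T), TRANSFORM:P1(v=0,ok=F), EMIT:-] out:-; in:-
Tick 4: [PARSE:P3(v=5,ok=F), VALIDATE:-, TRANSFORM:P2(v=16,ok=T), EMIT:P1(v=0,ok=F)] out:-; in:P3
Tick 5: [PARSE:P4(v=10,ok=F), VALIDATE:P3(v=5,ok=F), TRANSFORM:-, EMIT:P2(v=16,ok=T)] out:P1(v=0); in:P4
Emitted by tick 5: ['P1']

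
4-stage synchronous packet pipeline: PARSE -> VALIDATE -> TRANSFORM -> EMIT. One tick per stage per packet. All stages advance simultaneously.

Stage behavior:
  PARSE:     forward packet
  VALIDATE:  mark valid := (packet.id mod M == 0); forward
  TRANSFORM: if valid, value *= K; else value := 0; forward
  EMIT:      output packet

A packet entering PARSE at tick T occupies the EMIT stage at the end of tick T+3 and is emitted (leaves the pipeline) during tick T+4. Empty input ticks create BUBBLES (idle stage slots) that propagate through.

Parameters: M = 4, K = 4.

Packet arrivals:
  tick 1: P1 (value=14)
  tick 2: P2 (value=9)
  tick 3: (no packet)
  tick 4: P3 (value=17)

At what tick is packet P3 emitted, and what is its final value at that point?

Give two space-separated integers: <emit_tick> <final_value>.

Tick 1: [PARSE:P1(v=14,ok=F), VALIDATE:-, TRANSFORM:-, EMIT:-] out:-; in:P1
Tick 2: [PARSE:P2(v=9,ok=F), VALIDATE:P1(v=14,ok=F), TRANSFORM:-, EMIT:-] out:-; in:P2
Tick 3: [PARSE:-, VALIDATE:P2(v=9,ok=F), TRANSFORM:P1(v=0,ok=F), EMIT:-] out:-; in:-
Tick 4: [PARSE:P3(v=17,ok=F), VALIDATE:-, TRANSFORM:P2(v=0,ok=F), EMIT:P1(v=0,ok=F)] out:-; in:P3
Tick 5: [PARSE:-, VALIDATE:P3(v=17,ok=F), TRANSFORM:-, EMIT:P2(v=0,ok=F)] out:P1(v=0); in:-
Tick 6: [PARSE:-, VALIDATE:-, TRANSFORM:P3(v=0,ok=F), EMIT:-] out:P2(v=0); in:-
Tick 7: [PARSE:-, VALIDATE:-, TRANSFORM:-, EMIT:P3(v=0,ok=F)] out:-; in:-
Tick 8: [PARSE:-, VALIDATE:-, TRANSFORM:-, EMIT:-] out:P3(v=0); in:-
P3: arrives tick 4, valid=False (id=3, id%4=3), emit tick 8, final value 0

Answer: 8 0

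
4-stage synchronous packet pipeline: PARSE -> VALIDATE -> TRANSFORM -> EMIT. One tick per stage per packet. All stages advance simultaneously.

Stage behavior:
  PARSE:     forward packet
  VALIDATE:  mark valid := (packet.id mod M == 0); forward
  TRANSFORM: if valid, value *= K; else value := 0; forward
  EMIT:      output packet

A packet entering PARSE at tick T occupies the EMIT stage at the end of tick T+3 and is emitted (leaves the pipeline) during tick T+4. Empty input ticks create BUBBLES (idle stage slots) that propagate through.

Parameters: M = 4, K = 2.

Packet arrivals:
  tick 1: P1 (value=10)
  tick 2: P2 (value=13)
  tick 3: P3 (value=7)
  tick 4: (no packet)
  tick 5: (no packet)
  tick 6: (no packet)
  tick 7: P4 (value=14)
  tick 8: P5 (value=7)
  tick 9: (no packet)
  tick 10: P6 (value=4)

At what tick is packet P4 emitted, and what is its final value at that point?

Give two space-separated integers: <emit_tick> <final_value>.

Tick 1: [PARSE:P1(v=10,ok=F), VALIDATE:-, TRANSFORM:-, EMIT:-] out:-; in:P1
Tick 2: [PARSE:P2(v=13,ok=F), VALIDATE:P1(v=10,ok=F), TRANSFORM:-, EMIT:-] out:-; in:P2
Tick 3: [PARSE:P3(v=7,ok=F), VALIDATE:P2(v=13,ok=F), TRANSFORM:P1(v=0,ok=F), EMIT:-] out:-; in:P3
Tick 4: [PARSE:-, VALIDATE:P3(v=7,ok=F), TRANSFORM:P2(v=0,ok=F), EMIT:P1(v=0,ok=F)] out:-; in:-
Tick 5: [PARSE:-, VALIDATE:-, TRANSFORM:P3(v=0,ok=F), EMIT:P2(v=0,ok=F)] out:P1(v=0); in:-
Tick 6: [PARSE:-, VALIDATE:-, TRANSFORM:-, EMIT:P3(v=0,ok=F)] out:P2(v=0); in:-
Tick 7: [PARSE:P4(v=14,ok=F), VALIDATE:-, TRANSFORM:-, EMIT:-] out:P3(v=0); in:P4
Tick 8: [PARSE:P5(v=7,ok=F), VALIDATE:P4(v=14,ok=T), TRANSFORM:-, EMIT:-] out:-; in:P5
Tick 9: [PARSE:-, VALIDATE:P5(v=7,ok=F), TRANSFORM:P4(v=28,ok=T), EMIT:-] out:-; in:-
Tick 10: [PARSE:P6(v=4,ok=F), VALIDATE:-, TRANSFORM:P5(v=0,ok=F), EMIT:P4(v=28,ok=T)] out:-; in:P6
Tick 11: [PARSE:-, VALIDATE:P6(v=4,ok=F), TRANSFORM:-, EMIT:P5(v=0,ok=F)] out:P4(v=28); in:-
Tick 12: [PARSE:-, VALIDATE:-, TRANSFORM:P6(v=0,ok=F), EMIT:-] out:P5(v=0); in:-
Tick 13: [PARSE:-, VALIDATE:-, TRANSFORM:-, EMIT:P6(v=0,ok=F)] out:-; in:-
Tick 14: [PARSE:-, VALIDATE:-, TRANSFORM:-, EMIT:-] out:P6(v=0); in:-
P4: arrives tick 7, valid=True (id=4, id%4=0), emit tick 11, final value 28

Answer: 11 28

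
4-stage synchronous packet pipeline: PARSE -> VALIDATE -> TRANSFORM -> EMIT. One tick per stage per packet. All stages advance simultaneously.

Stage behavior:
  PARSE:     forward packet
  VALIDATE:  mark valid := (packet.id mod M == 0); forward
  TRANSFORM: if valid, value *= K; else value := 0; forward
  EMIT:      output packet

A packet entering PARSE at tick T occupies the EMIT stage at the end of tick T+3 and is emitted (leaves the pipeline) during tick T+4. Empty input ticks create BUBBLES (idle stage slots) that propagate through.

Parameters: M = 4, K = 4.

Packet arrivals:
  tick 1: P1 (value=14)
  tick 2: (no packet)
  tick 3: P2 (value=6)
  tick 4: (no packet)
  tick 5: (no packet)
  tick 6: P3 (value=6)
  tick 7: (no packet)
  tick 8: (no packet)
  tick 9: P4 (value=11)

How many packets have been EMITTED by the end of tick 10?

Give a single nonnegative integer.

Tick 1: [PARSE:P1(v=14,ok=F), VALIDATE:-, TRANSFORM:-, EMIT:-] out:-; in:P1
Tick 2: [PARSE:-, VALIDATE:P1(v=14,ok=F), TRANSFORM:-, EMIT:-] out:-; in:-
Tick 3: [PARSE:P2(v=6,ok=F), VALIDATE:-, TRANSFORM:P1(v=0,ok=F), EMIT:-] out:-; in:P2
Tick 4: [PARSE:-, VALIDATE:P2(v=6,ok=F), TRANSFORM:-, EMIT:P1(v=0,ok=F)] out:-; in:-
Tick 5: [PARSE:-, VALIDATE:-, TRANSFORM:P2(v=0,ok=F), EMIT:-] out:P1(v=0); in:-
Tick 6: [PARSE:P3(v=6,ok=F), VALIDATE:-, TRANSFORM:-, EMIT:P2(v=0,ok=F)] out:-; in:P3
Tick 7: [PARSE:-, VALIDATE:P3(v=6,ok=F), TRANSFORM:-, EMIT:-] out:P2(v=0); in:-
Tick 8: [PARSE:-, VALIDATE:-, TRANSFORM:P3(v=0,ok=F), EMIT:-] out:-; in:-
Tick 9: [PARSE:P4(v=11,ok=F), VALIDATE:-, TRANSFORM:-, EMIT:P3(v=0,ok=F)] out:-; in:P4
Tick 10: [PARSE:-, VALIDATE:P4(v=11,ok=T), TRANSFORM:-, EMIT:-] out:P3(v=0); in:-
Emitted by tick 10: ['P1', 'P2', 'P3']

Answer: 3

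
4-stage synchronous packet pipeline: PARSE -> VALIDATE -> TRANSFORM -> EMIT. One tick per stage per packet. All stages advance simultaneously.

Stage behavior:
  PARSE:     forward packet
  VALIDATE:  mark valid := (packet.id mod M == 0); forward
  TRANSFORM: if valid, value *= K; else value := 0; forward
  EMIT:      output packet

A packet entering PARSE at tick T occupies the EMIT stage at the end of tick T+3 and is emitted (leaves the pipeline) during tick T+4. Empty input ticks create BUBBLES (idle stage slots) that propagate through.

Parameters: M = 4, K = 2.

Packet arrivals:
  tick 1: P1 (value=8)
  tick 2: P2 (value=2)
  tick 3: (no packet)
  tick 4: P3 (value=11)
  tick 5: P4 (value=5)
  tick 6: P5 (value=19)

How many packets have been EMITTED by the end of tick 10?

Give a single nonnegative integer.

Answer: 5

Derivation:
Tick 1: [PARSE:P1(v=8,ok=F), VALIDATE:-, TRANSFORM:-, EMIT:-] out:-; in:P1
Tick 2: [PARSE:P2(v=2,ok=F), VALIDATE:P1(v=8,ok=F), TRANSFORM:-, EMIT:-] out:-; in:P2
Tick 3: [PARSE:-, VALIDATE:P2(v=2,ok=F), TRANSFORM:P1(v=0,ok=F), EMIT:-] out:-; in:-
Tick 4: [PARSE:P3(v=11,ok=F), VALIDATE:-, TRANSFORM:P2(v=0,ok=F), EMIT:P1(v=0,ok=F)] out:-; in:P3
Tick 5: [PARSE:P4(v=5,ok=F), VALIDATE:P3(v=11,ok=F), TRANSFORM:-, EMIT:P2(v=0,ok=F)] out:P1(v=0); in:P4
Tick 6: [PARSE:P5(v=19,ok=F), VALIDATE:P4(v=5,ok=T), TRANSFORM:P3(v=0,ok=F), EMIT:-] out:P2(v=0); in:P5
Tick 7: [PARSE:-, VALIDATE:P5(v=19,ok=F), TRANSFORM:P4(v=10,ok=T), EMIT:P3(v=0,ok=F)] out:-; in:-
Tick 8: [PARSE:-, VALIDATE:-, TRANSFORM:P5(v=0,ok=F), EMIT:P4(v=10,ok=T)] out:P3(v=0); in:-
Tick 9: [PARSE:-, VALIDATE:-, TRANSFORM:-, EMIT:P5(v=0,ok=F)] out:P4(v=10); in:-
Tick 10: [PARSE:-, VALIDATE:-, TRANSFORM:-, EMIT:-] out:P5(v=0); in:-
Emitted by tick 10: ['P1', 'P2', 'P3', 'P4', 'P5']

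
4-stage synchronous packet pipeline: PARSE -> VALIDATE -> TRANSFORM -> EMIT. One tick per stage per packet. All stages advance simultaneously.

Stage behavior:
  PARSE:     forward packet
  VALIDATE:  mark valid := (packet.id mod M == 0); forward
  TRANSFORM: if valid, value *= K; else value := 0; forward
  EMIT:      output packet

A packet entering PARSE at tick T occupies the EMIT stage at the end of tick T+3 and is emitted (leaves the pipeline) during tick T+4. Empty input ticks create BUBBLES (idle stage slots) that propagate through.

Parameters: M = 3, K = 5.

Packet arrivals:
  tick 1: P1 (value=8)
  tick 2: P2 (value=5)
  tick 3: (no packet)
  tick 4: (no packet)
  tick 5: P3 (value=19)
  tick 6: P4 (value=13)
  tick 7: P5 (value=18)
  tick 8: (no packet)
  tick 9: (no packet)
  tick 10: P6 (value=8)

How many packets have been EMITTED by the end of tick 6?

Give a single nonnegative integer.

Answer: 2

Derivation:
Tick 1: [PARSE:P1(v=8,ok=F), VALIDATE:-, TRANSFORM:-, EMIT:-] out:-; in:P1
Tick 2: [PARSE:P2(v=5,ok=F), VALIDATE:P1(v=8,ok=F), TRANSFORM:-, EMIT:-] out:-; in:P2
Tick 3: [PARSE:-, VALIDATE:P2(v=5,ok=F), TRANSFORM:P1(v=0,ok=F), EMIT:-] out:-; in:-
Tick 4: [PARSE:-, VALIDATE:-, TRANSFORM:P2(v=0,ok=F), EMIT:P1(v=0,ok=F)] out:-; in:-
Tick 5: [PARSE:P3(v=19,ok=F), VALIDATE:-, TRANSFORM:-, EMIT:P2(v=0,ok=F)] out:P1(v=0); in:P3
Tick 6: [PARSE:P4(v=13,ok=F), VALIDATE:P3(v=19,ok=T), TRANSFORM:-, EMIT:-] out:P2(v=0); in:P4
Emitted by tick 6: ['P1', 'P2']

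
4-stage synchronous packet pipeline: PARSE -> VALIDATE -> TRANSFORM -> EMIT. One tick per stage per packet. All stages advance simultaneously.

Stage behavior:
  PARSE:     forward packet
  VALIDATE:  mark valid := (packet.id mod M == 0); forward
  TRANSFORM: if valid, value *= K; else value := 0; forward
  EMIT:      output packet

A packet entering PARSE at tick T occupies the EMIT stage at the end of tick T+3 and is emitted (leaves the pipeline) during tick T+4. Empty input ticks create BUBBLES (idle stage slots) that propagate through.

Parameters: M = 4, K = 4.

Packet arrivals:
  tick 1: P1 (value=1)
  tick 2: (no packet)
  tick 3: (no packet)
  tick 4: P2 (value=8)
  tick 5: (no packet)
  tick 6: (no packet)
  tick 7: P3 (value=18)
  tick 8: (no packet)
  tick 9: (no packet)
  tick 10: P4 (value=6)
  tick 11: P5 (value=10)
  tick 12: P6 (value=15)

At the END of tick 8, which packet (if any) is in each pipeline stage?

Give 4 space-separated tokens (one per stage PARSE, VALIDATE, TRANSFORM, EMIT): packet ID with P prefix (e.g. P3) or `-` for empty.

Tick 1: [PARSE:P1(v=1,ok=F), VALIDATE:-, TRANSFORM:-, EMIT:-] out:-; in:P1
Tick 2: [PARSE:-, VALIDATE:P1(v=1,ok=F), TRANSFORM:-, EMIT:-] out:-; in:-
Tick 3: [PARSE:-, VALIDATE:-, TRANSFORM:P1(v=0,ok=F), EMIT:-] out:-; in:-
Tick 4: [PARSE:P2(v=8,ok=F), VALIDATE:-, TRANSFORM:-, EMIT:P1(v=0,ok=F)] out:-; in:P2
Tick 5: [PARSE:-, VALIDATE:P2(v=8,ok=F), TRANSFORM:-, EMIT:-] out:P1(v=0); in:-
Tick 6: [PARSE:-, VALIDATE:-, TRANSFORM:P2(v=0,ok=F), EMIT:-] out:-; in:-
Tick 7: [PARSE:P3(v=18,ok=F), VALIDATE:-, TRANSFORM:-, EMIT:P2(v=0,ok=F)] out:-; in:P3
Tick 8: [PARSE:-, VALIDATE:P3(v=18,ok=F), TRANSFORM:-, EMIT:-] out:P2(v=0); in:-
At end of tick 8: ['-', 'P3', '-', '-']

Answer: - P3 - -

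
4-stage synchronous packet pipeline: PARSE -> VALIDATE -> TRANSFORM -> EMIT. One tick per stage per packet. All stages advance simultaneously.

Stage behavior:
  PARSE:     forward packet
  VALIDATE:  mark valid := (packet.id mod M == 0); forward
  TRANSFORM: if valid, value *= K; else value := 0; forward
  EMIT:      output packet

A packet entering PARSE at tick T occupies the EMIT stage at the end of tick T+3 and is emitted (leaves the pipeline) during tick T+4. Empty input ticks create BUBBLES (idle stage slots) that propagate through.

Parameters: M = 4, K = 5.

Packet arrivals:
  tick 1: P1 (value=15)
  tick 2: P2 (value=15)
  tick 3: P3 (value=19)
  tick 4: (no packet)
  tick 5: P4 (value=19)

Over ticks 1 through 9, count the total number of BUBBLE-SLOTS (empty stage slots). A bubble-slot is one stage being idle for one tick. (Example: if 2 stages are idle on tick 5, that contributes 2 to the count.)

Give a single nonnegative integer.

Tick 1: [PARSE:P1(v=15,ok=F), VALIDATE:-, TRANSFORM:-, EMIT:-] out:-; bubbles=3
Tick 2: [PARSE:P2(v=15,ok=F), VALIDATE:P1(v=15,ok=F), TRANSFORM:-, EMIT:-] out:-; bubbles=2
Tick 3: [PARSE:P3(v=19,ok=F), VALIDATE:P2(v=15,ok=F), TRANSFORM:P1(v=0,ok=F), EMIT:-] out:-; bubbles=1
Tick 4: [PARSE:-, VALIDATE:P3(v=19,ok=F), TRANSFORM:P2(v=0,ok=F), EMIT:P1(v=0,ok=F)] out:-; bubbles=1
Tick 5: [PARSE:P4(v=19,ok=F), VALIDATE:-, TRANSFORM:P3(v=0,ok=F), EMIT:P2(v=0,ok=F)] out:P1(v=0); bubbles=1
Tick 6: [PARSE:-, VALIDATE:P4(v=19,ok=T), TRANSFORM:-, EMIT:P3(v=0,ok=F)] out:P2(v=0); bubbles=2
Tick 7: [PARSE:-, VALIDATE:-, TRANSFORM:P4(v=95,ok=T), EMIT:-] out:P3(v=0); bubbles=3
Tick 8: [PARSE:-, VALIDATE:-, TRANSFORM:-, EMIT:P4(v=95,ok=T)] out:-; bubbles=3
Tick 9: [PARSE:-, VALIDATE:-, TRANSFORM:-, EMIT:-] out:P4(v=95); bubbles=4
Total bubble-slots: 20

Answer: 20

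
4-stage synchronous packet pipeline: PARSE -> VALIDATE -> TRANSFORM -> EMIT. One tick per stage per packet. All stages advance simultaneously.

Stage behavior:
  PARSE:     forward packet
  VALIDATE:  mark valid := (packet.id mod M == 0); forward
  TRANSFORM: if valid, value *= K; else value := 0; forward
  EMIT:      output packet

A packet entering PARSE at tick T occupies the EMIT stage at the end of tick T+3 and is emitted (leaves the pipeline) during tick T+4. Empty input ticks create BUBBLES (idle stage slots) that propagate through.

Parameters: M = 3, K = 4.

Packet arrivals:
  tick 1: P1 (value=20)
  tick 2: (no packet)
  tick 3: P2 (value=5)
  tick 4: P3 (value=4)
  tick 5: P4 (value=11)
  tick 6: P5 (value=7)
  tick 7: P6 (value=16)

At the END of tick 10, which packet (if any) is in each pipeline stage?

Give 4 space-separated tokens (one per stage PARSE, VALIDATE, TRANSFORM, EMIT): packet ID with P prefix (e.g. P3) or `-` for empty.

Answer: - - - P6

Derivation:
Tick 1: [PARSE:P1(v=20,ok=F), VALIDATE:-, TRANSFORM:-, EMIT:-] out:-; in:P1
Tick 2: [PARSE:-, VALIDATE:P1(v=20,ok=F), TRANSFORM:-, EMIT:-] out:-; in:-
Tick 3: [PARSE:P2(v=5,ok=F), VALIDATE:-, TRANSFORM:P1(v=0,ok=F), EMIT:-] out:-; in:P2
Tick 4: [PARSE:P3(v=4,ok=F), VALIDATE:P2(v=5,ok=F), TRANSFORM:-, EMIT:P1(v=0,ok=F)] out:-; in:P3
Tick 5: [PARSE:P4(v=11,ok=F), VALIDATE:P3(v=4,ok=T), TRANSFORM:P2(v=0,ok=F), EMIT:-] out:P1(v=0); in:P4
Tick 6: [PARSE:P5(v=7,ok=F), VALIDATE:P4(v=11,ok=F), TRANSFORM:P3(v=16,ok=T), EMIT:P2(v=0,ok=F)] out:-; in:P5
Tick 7: [PARSE:P6(v=16,ok=F), VALIDATE:P5(v=7,ok=F), TRANSFORM:P4(v=0,ok=F), EMIT:P3(v=16,ok=T)] out:P2(v=0); in:P6
Tick 8: [PARSE:-, VALIDATE:P6(v=16,ok=T), TRANSFORM:P5(v=0,ok=F), EMIT:P4(v=0,ok=F)] out:P3(v=16); in:-
Tick 9: [PARSE:-, VALIDATE:-, TRANSFORM:P6(v=64,ok=T), EMIT:P5(v=0,ok=F)] out:P4(v=0); in:-
Tick 10: [PARSE:-, VALIDATE:-, TRANSFORM:-, EMIT:P6(v=64,ok=T)] out:P5(v=0); in:-
At end of tick 10: ['-', '-', '-', 'P6']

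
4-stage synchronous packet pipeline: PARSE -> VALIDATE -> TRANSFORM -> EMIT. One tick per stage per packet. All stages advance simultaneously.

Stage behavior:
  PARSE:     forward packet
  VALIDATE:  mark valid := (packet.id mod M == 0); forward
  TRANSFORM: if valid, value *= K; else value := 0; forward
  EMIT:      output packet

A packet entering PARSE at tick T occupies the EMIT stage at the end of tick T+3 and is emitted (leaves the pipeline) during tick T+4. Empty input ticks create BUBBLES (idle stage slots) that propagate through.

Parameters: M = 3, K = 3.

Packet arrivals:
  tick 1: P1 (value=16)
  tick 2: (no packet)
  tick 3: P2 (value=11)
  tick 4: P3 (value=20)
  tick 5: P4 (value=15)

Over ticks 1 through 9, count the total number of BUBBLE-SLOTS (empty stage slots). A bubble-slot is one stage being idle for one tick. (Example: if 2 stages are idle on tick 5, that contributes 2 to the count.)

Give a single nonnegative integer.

Answer: 20

Derivation:
Tick 1: [PARSE:P1(v=16,ok=F), VALIDATE:-, TRANSFORM:-, EMIT:-] out:-; bubbles=3
Tick 2: [PARSE:-, VALIDATE:P1(v=16,ok=F), TRANSFORM:-, EMIT:-] out:-; bubbles=3
Tick 3: [PARSE:P2(v=11,ok=F), VALIDATE:-, TRANSFORM:P1(v=0,ok=F), EMIT:-] out:-; bubbles=2
Tick 4: [PARSE:P3(v=20,ok=F), VALIDATE:P2(v=11,ok=F), TRANSFORM:-, EMIT:P1(v=0,ok=F)] out:-; bubbles=1
Tick 5: [PARSE:P4(v=15,ok=F), VALIDATE:P3(v=20,ok=T), TRANSFORM:P2(v=0,ok=F), EMIT:-] out:P1(v=0); bubbles=1
Tick 6: [PARSE:-, VALIDATE:P4(v=15,ok=F), TRANSFORM:P3(v=60,ok=T), EMIT:P2(v=0,ok=F)] out:-; bubbles=1
Tick 7: [PARSE:-, VALIDATE:-, TRANSFORM:P4(v=0,ok=F), EMIT:P3(v=60,ok=T)] out:P2(v=0); bubbles=2
Tick 8: [PARSE:-, VALIDATE:-, TRANSFORM:-, EMIT:P4(v=0,ok=F)] out:P3(v=60); bubbles=3
Tick 9: [PARSE:-, VALIDATE:-, TRANSFORM:-, EMIT:-] out:P4(v=0); bubbles=4
Total bubble-slots: 20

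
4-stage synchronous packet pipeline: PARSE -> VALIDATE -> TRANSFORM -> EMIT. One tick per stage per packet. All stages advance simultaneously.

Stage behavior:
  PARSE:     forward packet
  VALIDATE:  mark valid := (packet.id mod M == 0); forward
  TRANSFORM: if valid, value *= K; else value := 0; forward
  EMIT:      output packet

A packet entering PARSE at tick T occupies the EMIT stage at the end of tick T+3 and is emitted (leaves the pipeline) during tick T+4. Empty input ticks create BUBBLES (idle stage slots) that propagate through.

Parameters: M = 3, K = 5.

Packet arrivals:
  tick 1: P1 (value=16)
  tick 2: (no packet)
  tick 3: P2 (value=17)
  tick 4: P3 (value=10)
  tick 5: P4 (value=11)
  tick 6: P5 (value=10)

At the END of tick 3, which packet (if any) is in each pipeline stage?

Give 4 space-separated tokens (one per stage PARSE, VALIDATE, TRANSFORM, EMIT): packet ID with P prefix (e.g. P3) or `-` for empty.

Answer: P2 - P1 -

Derivation:
Tick 1: [PARSE:P1(v=16,ok=F), VALIDATE:-, TRANSFORM:-, EMIT:-] out:-; in:P1
Tick 2: [PARSE:-, VALIDATE:P1(v=16,ok=F), TRANSFORM:-, EMIT:-] out:-; in:-
Tick 3: [PARSE:P2(v=17,ok=F), VALIDATE:-, TRANSFORM:P1(v=0,ok=F), EMIT:-] out:-; in:P2
At end of tick 3: ['P2', '-', 'P1', '-']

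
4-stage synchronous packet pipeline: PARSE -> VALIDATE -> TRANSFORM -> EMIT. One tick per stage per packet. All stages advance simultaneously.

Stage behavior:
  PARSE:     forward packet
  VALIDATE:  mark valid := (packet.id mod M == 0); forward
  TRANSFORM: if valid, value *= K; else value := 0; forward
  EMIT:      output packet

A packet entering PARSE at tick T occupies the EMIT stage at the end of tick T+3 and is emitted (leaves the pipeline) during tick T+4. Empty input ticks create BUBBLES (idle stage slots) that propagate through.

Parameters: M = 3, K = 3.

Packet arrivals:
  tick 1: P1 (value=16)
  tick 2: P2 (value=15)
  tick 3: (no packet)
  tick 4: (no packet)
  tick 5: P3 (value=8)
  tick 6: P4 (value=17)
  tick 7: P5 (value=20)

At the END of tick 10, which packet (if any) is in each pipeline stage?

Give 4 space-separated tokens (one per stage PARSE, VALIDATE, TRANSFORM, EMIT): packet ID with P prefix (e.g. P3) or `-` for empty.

Tick 1: [PARSE:P1(v=16,ok=F), VALIDATE:-, TRANSFORM:-, EMIT:-] out:-; in:P1
Tick 2: [PARSE:P2(v=15,ok=F), VALIDATE:P1(v=16,ok=F), TRANSFORM:-, EMIT:-] out:-; in:P2
Tick 3: [PARSE:-, VALIDATE:P2(v=15,ok=F), TRANSFORM:P1(v=0,ok=F), EMIT:-] out:-; in:-
Tick 4: [PARSE:-, VALIDATE:-, TRANSFORM:P2(v=0,ok=F), EMIT:P1(v=0,ok=F)] out:-; in:-
Tick 5: [PARSE:P3(v=8,ok=F), VALIDATE:-, TRANSFORM:-, EMIT:P2(v=0,ok=F)] out:P1(v=0); in:P3
Tick 6: [PARSE:P4(v=17,ok=F), VALIDATE:P3(v=8,ok=T), TRANSFORM:-, EMIT:-] out:P2(v=0); in:P4
Tick 7: [PARSE:P5(v=20,ok=F), VALIDATE:P4(v=17,ok=F), TRANSFORM:P3(v=24,ok=T), EMIT:-] out:-; in:P5
Tick 8: [PARSE:-, VALIDATE:P5(v=20,ok=F), TRANSFORM:P4(v=0,ok=F), EMIT:P3(v=24,ok=T)] out:-; in:-
Tick 9: [PARSE:-, VALIDATE:-, TRANSFORM:P5(v=0,ok=F), EMIT:P4(v=0,ok=F)] out:P3(v=24); in:-
Tick 10: [PARSE:-, VALIDATE:-, TRANSFORM:-, EMIT:P5(v=0,ok=F)] out:P4(v=0); in:-
At end of tick 10: ['-', '-', '-', 'P5']

Answer: - - - P5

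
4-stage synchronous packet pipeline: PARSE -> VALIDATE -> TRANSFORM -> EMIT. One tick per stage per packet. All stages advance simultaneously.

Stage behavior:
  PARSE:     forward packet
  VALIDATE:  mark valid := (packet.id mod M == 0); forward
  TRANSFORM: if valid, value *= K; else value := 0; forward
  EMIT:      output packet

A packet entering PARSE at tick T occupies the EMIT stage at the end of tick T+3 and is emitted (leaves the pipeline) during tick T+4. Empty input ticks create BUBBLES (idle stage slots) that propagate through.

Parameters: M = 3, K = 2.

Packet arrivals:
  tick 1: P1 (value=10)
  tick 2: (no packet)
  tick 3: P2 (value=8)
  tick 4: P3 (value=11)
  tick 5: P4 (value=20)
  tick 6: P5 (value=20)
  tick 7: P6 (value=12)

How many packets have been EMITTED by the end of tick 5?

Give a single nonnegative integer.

Tick 1: [PARSE:P1(v=10,ok=F), VALIDATE:-, TRANSFORM:-, EMIT:-] out:-; in:P1
Tick 2: [PARSE:-, VALIDATE:P1(v=10,ok=F), TRANSFORM:-, EMIT:-] out:-; in:-
Tick 3: [PARSE:P2(v=8,ok=F), VALIDATE:-, TRANSFORM:P1(v=0,ok=F), EMIT:-] out:-; in:P2
Tick 4: [PARSE:P3(v=11,ok=F), VALIDATE:P2(v=8,ok=F), TRANSFORM:-, EMIT:P1(v=0,ok=F)] out:-; in:P3
Tick 5: [PARSE:P4(v=20,ok=F), VALIDATE:P3(v=11,ok=T), TRANSFORM:P2(v=0,ok=F), EMIT:-] out:P1(v=0); in:P4
Emitted by tick 5: ['P1']

Answer: 1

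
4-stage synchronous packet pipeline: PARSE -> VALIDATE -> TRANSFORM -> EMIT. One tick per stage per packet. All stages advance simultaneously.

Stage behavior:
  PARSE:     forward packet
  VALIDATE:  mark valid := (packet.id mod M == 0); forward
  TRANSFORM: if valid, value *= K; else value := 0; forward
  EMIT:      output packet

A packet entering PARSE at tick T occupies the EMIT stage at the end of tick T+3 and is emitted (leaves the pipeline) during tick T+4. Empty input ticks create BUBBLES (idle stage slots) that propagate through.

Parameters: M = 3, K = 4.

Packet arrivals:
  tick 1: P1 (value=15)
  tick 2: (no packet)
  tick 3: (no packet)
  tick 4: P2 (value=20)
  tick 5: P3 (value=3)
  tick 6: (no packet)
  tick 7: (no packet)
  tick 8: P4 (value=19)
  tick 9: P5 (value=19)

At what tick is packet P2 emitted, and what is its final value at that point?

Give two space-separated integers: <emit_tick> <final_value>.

Answer: 8 0

Derivation:
Tick 1: [PARSE:P1(v=15,ok=F), VALIDATE:-, TRANSFORM:-, EMIT:-] out:-; in:P1
Tick 2: [PARSE:-, VALIDATE:P1(v=15,ok=F), TRANSFORM:-, EMIT:-] out:-; in:-
Tick 3: [PARSE:-, VALIDATE:-, TRANSFORM:P1(v=0,ok=F), EMIT:-] out:-; in:-
Tick 4: [PARSE:P2(v=20,ok=F), VALIDATE:-, TRANSFORM:-, EMIT:P1(v=0,ok=F)] out:-; in:P2
Tick 5: [PARSE:P3(v=3,ok=F), VALIDATE:P2(v=20,ok=F), TRANSFORM:-, EMIT:-] out:P1(v=0); in:P3
Tick 6: [PARSE:-, VALIDATE:P3(v=3,ok=T), TRANSFORM:P2(v=0,ok=F), EMIT:-] out:-; in:-
Tick 7: [PARSE:-, VALIDATE:-, TRANSFORM:P3(v=12,ok=T), EMIT:P2(v=0,ok=F)] out:-; in:-
Tick 8: [PARSE:P4(v=19,ok=F), VALIDATE:-, TRANSFORM:-, EMIT:P3(v=12,ok=T)] out:P2(v=0); in:P4
Tick 9: [PARSE:P5(v=19,ok=F), VALIDATE:P4(v=19,ok=F), TRANSFORM:-, EMIT:-] out:P3(v=12); in:P5
Tick 10: [PARSE:-, VALIDATE:P5(v=19,ok=F), TRANSFORM:P4(v=0,ok=F), EMIT:-] out:-; in:-
Tick 11: [PARSE:-, VALIDATE:-, TRANSFORM:P5(v=0,ok=F), EMIT:P4(v=0,ok=F)] out:-; in:-
Tick 12: [PARSE:-, VALIDATE:-, TRANSFORM:-, EMIT:P5(v=0,ok=F)] out:P4(v=0); in:-
Tick 13: [PARSE:-, VALIDATE:-, TRANSFORM:-, EMIT:-] out:P5(v=0); in:-
P2: arrives tick 4, valid=False (id=2, id%3=2), emit tick 8, final value 0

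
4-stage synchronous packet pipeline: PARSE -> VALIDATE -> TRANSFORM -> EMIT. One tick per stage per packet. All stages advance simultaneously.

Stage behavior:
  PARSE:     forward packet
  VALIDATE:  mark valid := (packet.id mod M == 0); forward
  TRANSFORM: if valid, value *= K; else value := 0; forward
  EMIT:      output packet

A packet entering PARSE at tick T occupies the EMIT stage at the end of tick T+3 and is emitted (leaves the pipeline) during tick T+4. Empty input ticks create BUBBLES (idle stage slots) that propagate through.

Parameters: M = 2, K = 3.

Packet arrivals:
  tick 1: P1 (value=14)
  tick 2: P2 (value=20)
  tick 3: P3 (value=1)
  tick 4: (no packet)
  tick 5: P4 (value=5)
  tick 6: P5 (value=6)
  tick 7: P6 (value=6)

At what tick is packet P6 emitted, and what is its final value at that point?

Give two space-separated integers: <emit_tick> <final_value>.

Answer: 11 18

Derivation:
Tick 1: [PARSE:P1(v=14,ok=F), VALIDATE:-, TRANSFORM:-, EMIT:-] out:-; in:P1
Tick 2: [PARSE:P2(v=20,ok=F), VALIDATE:P1(v=14,ok=F), TRANSFORM:-, EMIT:-] out:-; in:P2
Tick 3: [PARSE:P3(v=1,ok=F), VALIDATE:P2(v=20,ok=T), TRANSFORM:P1(v=0,ok=F), EMIT:-] out:-; in:P3
Tick 4: [PARSE:-, VALIDATE:P3(v=1,ok=F), TRANSFORM:P2(v=60,ok=T), EMIT:P1(v=0,ok=F)] out:-; in:-
Tick 5: [PARSE:P4(v=5,ok=F), VALIDATE:-, TRANSFORM:P3(v=0,ok=F), EMIT:P2(v=60,ok=T)] out:P1(v=0); in:P4
Tick 6: [PARSE:P5(v=6,ok=F), VALIDATE:P4(v=5,ok=T), TRANSFORM:-, EMIT:P3(v=0,ok=F)] out:P2(v=60); in:P5
Tick 7: [PARSE:P6(v=6,ok=F), VALIDATE:P5(v=6,ok=F), TRANSFORM:P4(v=15,ok=T), EMIT:-] out:P3(v=0); in:P6
Tick 8: [PARSE:-, VALIDATE:P6(v=6,ok=T), TRANSFORM:P5(v=0,ok=F), EMIT:P4(v=15,ok=T)] out:-; in:-
Tick 9: [PARSE:-, VALIDATE:-, TRANSFORM:P6(v=18,ok=T), EMIT:P5(v=0,ok=F)] out:P4(v=15); in:-
Tick 10: [PARSE:-, VALIDATE:-, TRANSFORM:-, EMIT:P6(v=18,ok=T)] out:P5(v=0); in:-
Tick 11: [PARSE:-, VALIDATE:-, TRANSFORM:-, EMIT:-] out:P6(v=18); in:-
P6: arrives tick 7, valid=True (id=6, id%2=0), emit tick 11, final value 18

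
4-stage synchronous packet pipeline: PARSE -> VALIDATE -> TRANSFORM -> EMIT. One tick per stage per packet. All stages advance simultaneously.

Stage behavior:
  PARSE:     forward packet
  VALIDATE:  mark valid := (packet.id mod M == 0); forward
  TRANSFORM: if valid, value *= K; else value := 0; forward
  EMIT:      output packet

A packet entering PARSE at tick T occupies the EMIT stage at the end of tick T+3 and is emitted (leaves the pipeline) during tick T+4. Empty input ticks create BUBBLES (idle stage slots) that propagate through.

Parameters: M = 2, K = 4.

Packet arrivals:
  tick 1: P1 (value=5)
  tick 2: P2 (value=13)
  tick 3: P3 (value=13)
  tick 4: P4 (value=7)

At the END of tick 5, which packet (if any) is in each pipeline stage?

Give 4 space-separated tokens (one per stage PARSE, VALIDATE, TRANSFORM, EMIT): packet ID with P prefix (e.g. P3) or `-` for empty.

Tick 1: [PARSE:P1(v=5,ok=F), VALIDATE:-, TRANSFORM:-, EMIT:-] out:-; in:P1
Tick 2: [PARSE:P2(v=13,ok=F), VALIDATE:P1(v=5,ok=F), TRANSFORM:-, EMIT:-] out:-; in:P2
Tick 3: [PARSE:P3(v=13,ok=F), VALIDATE:P2(v=13,ok=T), TRANSFORM:P1(v=0,ok=F), EMIT:-] out:-; in:P3
Tick 4: [PARSE:P4(v=7,ok=F), VALIDATE:P3(v=13,ok=F), TRANSFORM:P2(v=52,ok=T), EMIT:P1(v=0,ok=F)] out:-; in:P4
Tick 5: [PARSE:-, VALIDATE:P4(v=7,ok=T), TRANSFORM:P3(v=0,ok=F), EMIT:P2(v=52,ok=T)] out:P1(v=0); in:-
At end of tick 5: ['-', 'P4', 'P3', 'P2']

Answer: - P4 P3 P2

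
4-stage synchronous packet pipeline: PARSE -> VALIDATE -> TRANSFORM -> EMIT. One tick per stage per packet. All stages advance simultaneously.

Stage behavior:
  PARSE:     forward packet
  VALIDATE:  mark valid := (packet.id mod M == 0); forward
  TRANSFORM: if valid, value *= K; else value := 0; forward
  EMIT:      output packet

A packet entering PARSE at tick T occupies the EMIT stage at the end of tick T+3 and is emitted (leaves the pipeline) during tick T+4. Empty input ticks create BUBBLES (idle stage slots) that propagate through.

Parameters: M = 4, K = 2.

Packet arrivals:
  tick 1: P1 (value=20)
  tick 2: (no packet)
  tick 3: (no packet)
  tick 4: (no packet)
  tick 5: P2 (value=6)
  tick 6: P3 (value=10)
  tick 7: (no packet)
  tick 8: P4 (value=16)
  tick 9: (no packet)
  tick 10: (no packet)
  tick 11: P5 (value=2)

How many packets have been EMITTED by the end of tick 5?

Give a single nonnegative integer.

Answer: 1

Derivation:
Tick 1: [PARSE:P1(v=20,ok=F), VALIDATE:-, TRANSFORM:-, EMIT:-] out:-; in:P1
Tick 2: [PARSE:-, VALIDATE:P1(v=20,ok=F), TRANSFORM:-, EMIT:-] out:-; in:-
Tick 3: [PARSE:-, VALIDATE:-, TRANSFORM:P1(v=0,ok=F), EMIT:-] out:-; in:-
Tick 4: [PARSE:-, VALIDATE:-, TRANSFORM:-, EMIT:P1(v=0,ok=F)] out:-; in:-
Tick 5: [PARSE:P2(v=6,ok=F), VALIDATE:-, TRANSFORM:-, EMIT:-] out:P1(v=0); in:P2
Emitted by tick 5: ['P1']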